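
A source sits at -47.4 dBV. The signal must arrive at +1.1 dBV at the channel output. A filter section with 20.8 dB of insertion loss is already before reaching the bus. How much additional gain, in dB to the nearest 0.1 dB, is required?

The required make-up gain is the shortfall in the dB sum.
G = +1.1 − (-47.4) + 20.8 = 69.3 dB.

69.3 dB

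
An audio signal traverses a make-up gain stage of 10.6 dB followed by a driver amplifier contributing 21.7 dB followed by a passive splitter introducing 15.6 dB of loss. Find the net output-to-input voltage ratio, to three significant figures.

6.84

Net gain = 10.6 + 21.7 + (−15.6) = 16.7 dB.
Voltage ratio = 10^(16.7/20) = 6.84.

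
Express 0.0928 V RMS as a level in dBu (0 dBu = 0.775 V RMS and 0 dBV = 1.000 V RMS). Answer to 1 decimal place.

dBu = 20·log₁₀(V / 0.775 V).
20·log₁₀(0.0928/0.775) = -18.4 dBu.

-18.4 dBu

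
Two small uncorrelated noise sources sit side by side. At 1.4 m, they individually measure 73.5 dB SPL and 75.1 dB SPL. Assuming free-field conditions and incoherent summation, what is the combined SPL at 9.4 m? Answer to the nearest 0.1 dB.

60.8 dB SPL

Combined at 1.4 m: 10·log₁₀(10^(73.5/10)+10^(75.1/10)) = 77.38 dB SPL.
Then apply −20·log₁₀(9.4/1.4) = -16.54 dB → 60.8 dB SPL.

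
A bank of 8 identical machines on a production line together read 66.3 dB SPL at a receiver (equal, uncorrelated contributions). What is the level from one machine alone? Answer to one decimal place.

57.3 dB SPL

8 equal incoherent sources add 10·log₁₀(8) = 9.03 dB over one source.
L_one = 66.3 − 9.03 = 57.3 dB SPL.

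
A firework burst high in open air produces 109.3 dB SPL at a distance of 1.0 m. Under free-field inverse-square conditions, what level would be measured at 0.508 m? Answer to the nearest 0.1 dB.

Inverse-square spreading gives ΔL = −20·log₁₀(d₂/d₁).
ΔL = −20·log₁₀(0.508/1.0) = 5.88 dB, so L₂ = 109.3 + (5.88) = 115.2 dB SPL.

115.2 dB SPL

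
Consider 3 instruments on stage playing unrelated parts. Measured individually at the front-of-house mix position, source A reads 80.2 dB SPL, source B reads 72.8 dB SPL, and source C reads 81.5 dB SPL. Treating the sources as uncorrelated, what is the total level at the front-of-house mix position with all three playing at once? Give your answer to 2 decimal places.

Uncorrelated sources add in intensity (power), not in dB.
L_total = 10·log₁₀(10^(80.2/10) + 10^(72.8/10) + 10^(81.5/10)) = 10·log₁₀(265000000) = 84.23 dB SPL.

84.23 dB SPL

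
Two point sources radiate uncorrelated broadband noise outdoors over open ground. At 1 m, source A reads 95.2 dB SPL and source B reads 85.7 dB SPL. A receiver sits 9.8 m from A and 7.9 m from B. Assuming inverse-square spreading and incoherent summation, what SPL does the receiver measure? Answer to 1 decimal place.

76.1 dB SPL

At the listener: L_A = 95.2 − 20·log₁₀(9.8) = 75.38 dB; L_B = 85.7 − 20·log₁₀(7.9) = 67.75 dB.
Combined: 10·log₁₀(10^(75.38/10)+10^(67.75/10)) = 76.1 dB SPL.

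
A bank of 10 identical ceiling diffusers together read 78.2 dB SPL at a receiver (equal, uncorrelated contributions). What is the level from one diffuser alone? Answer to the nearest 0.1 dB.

10 equal incoherent sources add 10·log₁₀(10) = 10.00 dB over one source.
L_one = 78.2 − 10.00 = 68.2 dB SPL.

68.2 dB SPL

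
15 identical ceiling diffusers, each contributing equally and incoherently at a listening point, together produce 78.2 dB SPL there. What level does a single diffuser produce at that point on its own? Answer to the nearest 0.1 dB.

15 equal incoherent sources add 10·log₁₀(15) = 11.76 dB over one source.
L_one = 78.2 − 11.76 = 66.4 dB SPL.

66.4 dB SPL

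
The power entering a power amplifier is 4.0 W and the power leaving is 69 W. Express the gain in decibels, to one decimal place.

12.4 dB

Power ratio → dB uses the 10·log₁₀ form:
10·log₁₀(69/4.0) = 10·log₁₀(17.25) = 12.4 dB.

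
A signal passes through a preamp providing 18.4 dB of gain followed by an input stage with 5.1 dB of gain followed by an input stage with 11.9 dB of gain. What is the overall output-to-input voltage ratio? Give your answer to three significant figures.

Net gain = 18.4 + 5.1 + 11.9 = 35.4 dB.
Voltage ratio = 10^(35.4/20) = 58.9.

58.9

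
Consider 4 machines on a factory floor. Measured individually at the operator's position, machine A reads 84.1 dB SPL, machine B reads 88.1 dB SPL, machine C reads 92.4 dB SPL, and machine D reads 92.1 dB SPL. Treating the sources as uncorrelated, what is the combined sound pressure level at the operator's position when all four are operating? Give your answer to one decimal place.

96.3 dB SPL

Uncorrelated sources add in intensity (power), not in dB.
L_total = 10·log₁₀(10^(84.1/10) + 10^(88.1/10) + 10^(92.4/10) + 10^(92.1/10)) = 10·log₁₀(4262000000) = 96.3 dB SPL.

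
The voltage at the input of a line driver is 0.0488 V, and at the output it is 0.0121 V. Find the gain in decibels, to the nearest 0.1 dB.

-12.1 dB

Voltage ratio → dB uses the 20·log₁₀ form:
20·log₁₀(0.0121/0.0488) = 20·log₁₀(0.2480) = -12.1 dB.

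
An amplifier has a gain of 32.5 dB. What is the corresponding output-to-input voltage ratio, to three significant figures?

42.2

Voltage ratio = 10^(dB/20).
10^(32.5/20) = 10^(1.625) = 42.2.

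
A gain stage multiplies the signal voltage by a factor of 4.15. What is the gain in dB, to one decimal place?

Voltage ratio → dB uses the 20·log₁₀ form:
20·log₁₀(4.15) = 12.4 dB.

12.4 dB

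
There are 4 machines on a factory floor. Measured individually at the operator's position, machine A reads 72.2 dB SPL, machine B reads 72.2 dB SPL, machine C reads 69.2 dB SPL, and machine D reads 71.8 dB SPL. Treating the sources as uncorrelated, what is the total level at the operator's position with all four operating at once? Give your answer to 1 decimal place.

Incoherent sources sum as intensities:
L_total = 10·log₁₀(10^(72.2/10) + 10^(72.2/10) + 10^(69.2/10) + 10^(71.8/10)) = 10·log₁₀(56640000) = 77.5 dB SPL.

77.5 dB SPL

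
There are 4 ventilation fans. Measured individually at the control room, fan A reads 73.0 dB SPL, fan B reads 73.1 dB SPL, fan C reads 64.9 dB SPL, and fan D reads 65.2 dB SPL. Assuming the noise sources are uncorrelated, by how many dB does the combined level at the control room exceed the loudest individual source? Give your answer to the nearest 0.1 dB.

Add the sources as powers (linear), then convert back to dB:
L_total = 10·log₁₀(10^(73.0/10) + 10^(73.1/10) + 10^(64.9/10) + 10^(65.2/10)) = 76.70 dB SPL.
Excess over the loudest (73.1 dB): 76.70 − 73.1 = 3.6 dB.

3.6 dB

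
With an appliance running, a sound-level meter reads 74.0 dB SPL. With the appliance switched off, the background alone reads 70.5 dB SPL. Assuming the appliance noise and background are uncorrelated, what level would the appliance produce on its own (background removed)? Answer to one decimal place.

Background correction is a power subtraction:
L_src = 10·log₁₀(10^(74.0/10) − 10^(70.5/10)) = 10·log₁₀(13900000) = 71.4 dB SPL.

71.4 dB SPL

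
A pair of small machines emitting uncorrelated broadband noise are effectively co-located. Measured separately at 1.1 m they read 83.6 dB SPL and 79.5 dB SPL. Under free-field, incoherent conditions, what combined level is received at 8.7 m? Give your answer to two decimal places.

67.06 dB SPL

Combined at 1.1 m: 10·log₁₀(10^(83.6/10)+10^(79.5/10)) = 85.027 dB SPL.
Then apply −20·log₁₀(8.7/1.1) = -17.963 dB → 67.06 dB SPL.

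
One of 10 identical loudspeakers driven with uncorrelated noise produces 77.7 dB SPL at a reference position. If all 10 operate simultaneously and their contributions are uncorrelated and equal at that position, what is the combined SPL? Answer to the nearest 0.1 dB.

87.7 dB SPL

10 equal incoherent sources raise the level by 10·log₁₀(10) = 10.00 dB.
L_total = 77.7 + 10.00 = 87.7 dB SPL.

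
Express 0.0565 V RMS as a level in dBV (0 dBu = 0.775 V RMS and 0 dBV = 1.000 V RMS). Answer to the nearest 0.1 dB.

dBV = 20·log₁₀(V / 1.000 V).
20·log₁₀(0.0565/1.000) = -25.0 dBV.

-25.0 dBV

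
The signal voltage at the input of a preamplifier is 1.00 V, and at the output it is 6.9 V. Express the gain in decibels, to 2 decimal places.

16.78 dB

Voltage ratio → dB uses the 20·log₁₀ form:
20·log₁₀(6.9/1.00) = 20·log₁₀(6.900) = 16.78 dB.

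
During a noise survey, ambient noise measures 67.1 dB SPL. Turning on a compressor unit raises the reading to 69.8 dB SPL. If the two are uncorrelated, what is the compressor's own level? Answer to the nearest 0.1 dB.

Remove the background by subtracting linear intensities:
L_src = 10·log₁₀(10^(69.8/10) − 10^(67.1/10)) = 10·log₁₀(4421000) = 66.5 dB SPL.

66.5 dB SPL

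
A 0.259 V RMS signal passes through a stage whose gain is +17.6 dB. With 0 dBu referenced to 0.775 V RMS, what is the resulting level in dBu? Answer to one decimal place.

Input level: 20·log₁₀(0.259/0.775) = -9.52 dBu.
Output: -9.52 + 17.6 = +8.1 dBu.

+8.1 dBu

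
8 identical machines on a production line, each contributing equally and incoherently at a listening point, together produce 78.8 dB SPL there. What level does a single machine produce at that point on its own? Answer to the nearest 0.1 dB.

69.8 dB SPL

8 equal incoherent sources add 10·log₁₀(8) = 9.03 dB over one source.
L_one = 78.8 − 9.03 = 69.8 dB SPL.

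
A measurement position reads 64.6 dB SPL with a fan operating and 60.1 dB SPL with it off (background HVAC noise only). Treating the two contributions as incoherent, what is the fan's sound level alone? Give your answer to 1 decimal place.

62.7 dB SPL

Remove the background by subtracting linear intensities:
L_src = 10·log₁₀(10^(64.6/10) − 10^(60.1/10)) = 10·log₁₀(1861000) = 62.7 dB SPL.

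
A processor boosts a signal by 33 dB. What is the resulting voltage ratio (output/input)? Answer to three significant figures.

44.7

Voltage ratio = 10^(dB/20).
10^(33/20) = 10^(1.650) = 44.7.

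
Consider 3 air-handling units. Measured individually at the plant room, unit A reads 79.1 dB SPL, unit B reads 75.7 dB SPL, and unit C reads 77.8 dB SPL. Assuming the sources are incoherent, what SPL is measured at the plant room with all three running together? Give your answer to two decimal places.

82.52 dB SPL

Incoherent sources sum as intensities:
L_total = 10·log₁₀(10^(79.1/10) + 10^(75.7/10) + 10^(77.8/10)) = 10·log₁₀(178700000) = 82.52 dB SPL.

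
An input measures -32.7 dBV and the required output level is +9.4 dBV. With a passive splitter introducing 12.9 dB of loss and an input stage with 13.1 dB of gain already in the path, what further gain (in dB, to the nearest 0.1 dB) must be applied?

The required make-up gain is the shortfall in the dB sum.
G = +9.4 − (-32.7) + 12.9 − 13.1 = 41.9 dB.

41.9 dB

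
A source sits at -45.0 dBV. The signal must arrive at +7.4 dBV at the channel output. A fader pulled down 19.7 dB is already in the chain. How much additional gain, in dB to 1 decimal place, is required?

The required make-up gain is the shortfall in the dB sum.
G = +7.4 − (-45.0) + 19.7 = 72.1 dB.

72.1 dB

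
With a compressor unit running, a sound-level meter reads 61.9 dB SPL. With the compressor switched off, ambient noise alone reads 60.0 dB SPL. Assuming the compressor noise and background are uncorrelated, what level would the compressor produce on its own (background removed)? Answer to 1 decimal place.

57.4 dB SPL

Background correction is a power subtraction:
L_src = 10·log₁₀(10^(61.9/10) − 10^(60.0/10)) = 10·log₁₀(548800) = 57.4 dB SPL.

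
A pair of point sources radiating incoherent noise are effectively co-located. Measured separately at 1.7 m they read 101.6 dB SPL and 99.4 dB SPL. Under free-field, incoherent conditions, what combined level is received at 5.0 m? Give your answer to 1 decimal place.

Combined at 1.7 m: 10·log₁₀(10^(101.6/10)+10^(99.4/10)) = 103.65 dB SPL.
Then apply −20·log₁₀(5.0/1.7) = -9.37 dB → 94.3 dB SPL.

94.3 dB SPL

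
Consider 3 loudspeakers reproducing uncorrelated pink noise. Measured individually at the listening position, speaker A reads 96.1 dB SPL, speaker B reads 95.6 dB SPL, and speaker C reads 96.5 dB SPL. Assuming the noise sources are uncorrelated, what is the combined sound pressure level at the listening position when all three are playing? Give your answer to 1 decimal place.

100.9 dB SPL

Add the sources as powers (linear), then convert back to dB:
L_total = 10·log₁₀(10^(96.1/10) + 10^(95.6/10) + 10^(96.5/10)) = 10·log₁₀(12171000000) = 100.9 dB SPL.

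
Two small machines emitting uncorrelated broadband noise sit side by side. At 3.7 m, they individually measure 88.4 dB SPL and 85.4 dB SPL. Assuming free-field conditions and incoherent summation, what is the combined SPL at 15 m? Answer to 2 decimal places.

78.01 dB SPL

Combined at 3.7 m: 10·log₁₀(10^(88.4/10)+10^(85.4/10)) = 90.164 dB SPL.
Then apply −20·log₁₀(15/3.7) = -12.158 dB → 78.01 dB SPL.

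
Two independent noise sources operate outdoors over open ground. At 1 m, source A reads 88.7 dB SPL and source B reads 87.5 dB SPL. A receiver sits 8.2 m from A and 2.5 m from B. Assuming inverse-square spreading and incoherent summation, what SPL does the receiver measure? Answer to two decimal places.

80.04 dB SPL

At the listener: L_A = 88.7 − 20·log₁₀(8.2) = 70.424 dB; L_B = 87.5 − 20·log₁₀(2.5) = 79.541 dB.
Combined: 10·log₁₀(10^(70.424/10)+10^(79.541/10)) = 80.04 dB SPL.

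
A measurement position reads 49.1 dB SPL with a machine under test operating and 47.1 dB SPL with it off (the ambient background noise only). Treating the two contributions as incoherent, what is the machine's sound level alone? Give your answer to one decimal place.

Background correction is a power subtraction:
L_src = 10·log₁₀(10^(49.1/10) − 10^(47.1/10)) = 10·log₁₀(30000) = 44.8 dB SPL.

44.8 dB SPL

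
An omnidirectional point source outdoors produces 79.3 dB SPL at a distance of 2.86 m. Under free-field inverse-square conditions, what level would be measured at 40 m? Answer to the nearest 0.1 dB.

For a point source in a free field, ΔL = −20·log₁₀(d₂/d₁).
ΔL = −20·log₁₀(40/2.86) = -22.91 dB, so L₂ = 79.3 + (-22.91) = 56.4 dB SPL.

56.4 dB SPL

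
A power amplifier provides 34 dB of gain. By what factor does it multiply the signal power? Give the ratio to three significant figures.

Power ratio = 10^(dB/10).
10^(34/10) = 10^(3.400) = 2510.

2510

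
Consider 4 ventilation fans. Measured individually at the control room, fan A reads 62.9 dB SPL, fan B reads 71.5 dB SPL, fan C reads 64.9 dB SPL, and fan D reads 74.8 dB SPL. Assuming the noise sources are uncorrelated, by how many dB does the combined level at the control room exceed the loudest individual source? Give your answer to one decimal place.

Incoherent sources sum as intensities:
L_total = 10·log₁₀(10^(62.9/10) + 10^(71.5/10) + 10^(64.9/10) + 10^(74.8/10)) = 76.93 dB SPL.
Excess over the loudest (74.8 dB): 76.93 − 74.8 = 2.1 dB.

2.1 dB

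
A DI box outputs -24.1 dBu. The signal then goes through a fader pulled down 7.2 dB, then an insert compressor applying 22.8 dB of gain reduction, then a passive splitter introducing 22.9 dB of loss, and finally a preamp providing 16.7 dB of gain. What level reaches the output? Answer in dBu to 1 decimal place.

Cascaded gains and losses add directly in dB.
-24.1 − 7.2 − 22.8 − 22.9 + 16.7 = -60.3 dBu.

-60.3 dBu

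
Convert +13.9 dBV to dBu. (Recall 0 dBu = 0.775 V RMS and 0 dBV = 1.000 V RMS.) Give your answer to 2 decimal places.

+16.11 dBu

The offset between the scales is 20·log₁₀(0.775/1.000) = −2.214 dB.
So dBu = +13.9 + 2.214 = +16.11 dBu.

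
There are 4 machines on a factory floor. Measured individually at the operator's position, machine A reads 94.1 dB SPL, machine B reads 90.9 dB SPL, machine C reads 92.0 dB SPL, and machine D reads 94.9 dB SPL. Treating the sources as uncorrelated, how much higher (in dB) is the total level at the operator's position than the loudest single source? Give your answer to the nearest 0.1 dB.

4.4 dB

Incoherent sources sum as intensities:
L_total = 10·log₁₀(10^(94.1/10) + 10^(90.9/10) + 10^(92.0/10) + 10^(94.9/10)) = 99.28 dB SPL.
Excess over the loudest (94.9 dB): 99.28 − 94.9 = 4.4 dB.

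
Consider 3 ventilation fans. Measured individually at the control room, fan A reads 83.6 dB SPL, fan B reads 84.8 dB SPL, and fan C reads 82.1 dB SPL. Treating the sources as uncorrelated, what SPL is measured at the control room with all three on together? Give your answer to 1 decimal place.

88.4 dB SPL

Incoherent sources sum as intensities:
L_total = 10·log₁₀(10^(83.6/10) + 10^(84.8/10) + 10^(82.1/10)) = 10·log₁₀(693300000) = 88.4 dB SPL.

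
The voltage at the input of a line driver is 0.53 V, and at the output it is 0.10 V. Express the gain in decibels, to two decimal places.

-14.49 dB

Voltage is an amplitude quantity, so gain = 20·log₁₀(V_out/V_in).
20·log₁₀(0.10/0.53) = 20·log₁₀(0.1887) = -14.49 dB.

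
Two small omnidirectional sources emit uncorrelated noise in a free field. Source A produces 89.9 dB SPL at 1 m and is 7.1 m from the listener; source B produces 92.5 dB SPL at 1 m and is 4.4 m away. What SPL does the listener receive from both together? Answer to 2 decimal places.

80.46 dB SPL

At the listener: L_A = 89.9 − 20·log₁₀(7.1) = 72.875 dB; L_B = 92.5 − 20·log₁₀(4.4) = 79.631 dB.
Combined: 10·log₁₀(10^(72.875/10)+10^(79.631/10)) = 80.46 dB SPL.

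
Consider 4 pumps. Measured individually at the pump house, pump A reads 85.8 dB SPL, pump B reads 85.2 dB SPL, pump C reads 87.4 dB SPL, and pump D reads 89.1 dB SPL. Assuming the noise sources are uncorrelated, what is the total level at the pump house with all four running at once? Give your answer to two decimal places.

93.17 dB SPL

Incoherent sources sum as intensities:
L_total = 10·log₁₀(10^(85.8/10) + 10^(85.2/10) + 10^(87.4/10) + 10^(89.1/10)) = 10·log₁₀(2074000000) = 93.17 dB SPL.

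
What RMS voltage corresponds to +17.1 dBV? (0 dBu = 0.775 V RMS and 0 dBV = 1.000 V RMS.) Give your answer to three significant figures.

V = 1.000 V × 10^(+17.1/20).
= 1.000 × 7.161 = 7.16 V.

7.16 V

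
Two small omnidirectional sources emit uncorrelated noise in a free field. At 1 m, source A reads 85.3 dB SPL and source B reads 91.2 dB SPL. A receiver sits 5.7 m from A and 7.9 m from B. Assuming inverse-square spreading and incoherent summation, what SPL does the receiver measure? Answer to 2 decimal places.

At the listener: L_A = 85.3 − 20·log₁₀(5.7) = 70.183 dB; L_B = 91.2 − 20·log₁₀(7.9) = 73.247 dB.
Combined: 10·log₁₀(10^(70.183/10)+10^(73.247/10)) = 74.99 dB SPL.

74.99 dB SPL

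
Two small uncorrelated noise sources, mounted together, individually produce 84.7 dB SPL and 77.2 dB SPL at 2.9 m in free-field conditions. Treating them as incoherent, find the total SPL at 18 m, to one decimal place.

69.6 dB SPL

Combined at 2.9 m: 10·log₁₀(10^(84.7/10)+10^(77.2/10)) = 85.41 dB SPL.
Then apply −20·log₁₀(18/2.9) = -15.86 dB → 69.6 dB SPL.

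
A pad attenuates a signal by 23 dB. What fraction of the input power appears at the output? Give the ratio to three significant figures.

Power ratio = 10^(dB/10).
10^(-23/10) = 10^(-2.300) = 0.00501.

0.00501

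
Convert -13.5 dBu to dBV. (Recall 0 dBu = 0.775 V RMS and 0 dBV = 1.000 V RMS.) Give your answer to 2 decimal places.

The offset between the scales is 20·log₁₀(0.775/1.000) = −2.214 dB.
So dBV = -13.5 − 2.214 = -15.71 dBV.

-15.71 dBV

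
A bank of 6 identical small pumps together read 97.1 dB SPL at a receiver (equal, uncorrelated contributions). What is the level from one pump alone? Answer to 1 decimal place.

89.3 dB SPL

6 equal incoherent sources add 10·log₁₀(6) = 7.78 dB over one source.
L_one = 97.1 − 7.78 = 89.3 dB SPL.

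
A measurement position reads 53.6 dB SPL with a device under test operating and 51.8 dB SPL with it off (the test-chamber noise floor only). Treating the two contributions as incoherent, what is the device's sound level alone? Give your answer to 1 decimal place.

Remove the background by subtracting linear intensities:
L_src = 10·log₁₀(10^(53.6/10) − 10^(51.8/10)) = 10·log₁₀(77730) = 48.9 dB SPL.

48.9 dB SPL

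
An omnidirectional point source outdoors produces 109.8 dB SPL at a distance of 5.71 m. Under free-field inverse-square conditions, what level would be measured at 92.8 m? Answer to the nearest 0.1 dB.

85.6 dB SPL

Inverse-square spreading gives ΔL = −20·log₁₀(d₂/d₁).
ΔL = −20·log₁₀(92.8/5.71) = -24.22 dB, so L₂ = 109.8 + (-24.22) = 85.6 dB SPL.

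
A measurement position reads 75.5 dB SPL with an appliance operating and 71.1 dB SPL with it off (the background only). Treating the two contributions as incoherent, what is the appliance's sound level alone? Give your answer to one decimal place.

Background correction is a power subtraction:
L_src = 10·log₁₀(10^(75.5/10) − 10^(71.1/10)) = 10·log₁₀(22600000) = 73.5 dB SPL.

73.5 dB SPL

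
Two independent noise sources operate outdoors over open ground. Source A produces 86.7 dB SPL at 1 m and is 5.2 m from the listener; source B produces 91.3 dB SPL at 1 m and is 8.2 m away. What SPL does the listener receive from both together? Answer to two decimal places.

75.72 dB SPL

At the listener: L_A = 86.7 − 20·log₁₀(5.2) = 72.380 dB; L_B = 91.3 − 20·log₁₀(8.2) = 73.024 dB.
Combined: 10·log₁₀(10^(72.380/10)+10^(73.024/10)) = 75.72 dB SPL.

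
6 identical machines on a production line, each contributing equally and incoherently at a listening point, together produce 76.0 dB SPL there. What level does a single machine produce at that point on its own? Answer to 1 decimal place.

6 equal incoherent sources add 10·log₁₀(6) = 7.78 dB over one source.
L_one = 76.0 − 7.78 = 68.2 dB SPL.

68.2 dB SPL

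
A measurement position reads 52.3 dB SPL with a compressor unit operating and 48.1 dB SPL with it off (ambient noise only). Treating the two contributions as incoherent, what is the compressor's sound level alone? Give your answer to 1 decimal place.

50.2 dB SPL

Remove the background by subtracting linear intensities:
L_src = 10·log₁₀(10^(52.3/10) − 10^(48.1/10)) = 10·log₁₀(105300) = 50.2 dB SPL.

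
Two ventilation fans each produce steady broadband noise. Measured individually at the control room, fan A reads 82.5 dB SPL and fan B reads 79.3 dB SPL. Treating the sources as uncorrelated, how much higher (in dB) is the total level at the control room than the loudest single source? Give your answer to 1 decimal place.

1.7 dB

Incoherent sources sum as intensities:
L_total = 10·log₁₀(10^(82.5/10) + 10^(79.3/10)) = 84.20 dB SPL.
Excess over the loudest (82.5 dB): 84.20 − 82.5 = 1.7 dB.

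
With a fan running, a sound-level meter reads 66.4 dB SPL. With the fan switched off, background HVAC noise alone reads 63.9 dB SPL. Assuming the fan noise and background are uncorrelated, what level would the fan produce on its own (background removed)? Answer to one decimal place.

Background correction is a power subtraction:
L_src = 10·log₁₀(10^(66.4/10) − 10^(63.9/10)) = 10·log₁₀(1910000) = 62.8 dB SPL.

62.8 dB SPL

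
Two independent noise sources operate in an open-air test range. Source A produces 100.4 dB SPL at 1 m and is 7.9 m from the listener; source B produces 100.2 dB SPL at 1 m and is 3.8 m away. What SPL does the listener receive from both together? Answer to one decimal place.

At the listener: L_A = 100.4 − 20·log₁₀(7.9) = 82.45 dB; L_B = 100.2 − 20·log₁₀(3.8) = 88.60 dB.
Combined: 10·log₁₀(10^(82.45/10)+10^(88.60/10)) = 89.5 dB SPL.

89.5 dB SPL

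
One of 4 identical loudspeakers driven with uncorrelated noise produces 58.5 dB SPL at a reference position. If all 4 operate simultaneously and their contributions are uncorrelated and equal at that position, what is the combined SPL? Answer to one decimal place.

4 equal incoherent sources raise the level by 10·log₁₀(4) = 6.02 dB.
L_total = 58.5 + 6.02 = 64.5 dB SPL.

64.5 dB SPL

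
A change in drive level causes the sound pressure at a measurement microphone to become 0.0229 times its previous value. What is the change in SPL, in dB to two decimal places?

Sound pressure is an amplitude quantity: ΔL = 20·log₁₀(p₂/p₁).
20·log₁₀(0.0229) = -32.80 dB.

-32.80 dB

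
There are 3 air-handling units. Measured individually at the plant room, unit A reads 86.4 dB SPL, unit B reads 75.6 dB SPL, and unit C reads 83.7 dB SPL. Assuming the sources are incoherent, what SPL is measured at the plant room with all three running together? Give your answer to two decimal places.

88.50 dB SPL

Uncorrelated sources add in intensity (power), not in dB.
L_total = 10·log₁₀(10^(86.4/10) + 10^(75.6/10) + 10^(83.7/10)) = 10·log₁₀(707200000) = 88.50 dB SPL.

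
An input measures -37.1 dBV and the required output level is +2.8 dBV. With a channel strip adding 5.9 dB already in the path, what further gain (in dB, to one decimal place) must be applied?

34.0 dB

The required make-up gain is the shortfall in the dB sum.
G = +2.8 − (-37.1) − 5.9 = 34.0 dB.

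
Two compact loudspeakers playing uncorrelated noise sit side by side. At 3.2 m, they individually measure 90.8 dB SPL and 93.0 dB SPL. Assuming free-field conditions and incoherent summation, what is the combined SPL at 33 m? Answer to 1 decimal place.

74.8 dB SPL

Combined at 3.2 m: 10·log₁₀(10^(90.8/10)+10^(93.0/10)) = 95.05 dB SPL.
Then apply −20·log₁₀(33/3.2) = -20.27 dB → 74.8 dB SPL.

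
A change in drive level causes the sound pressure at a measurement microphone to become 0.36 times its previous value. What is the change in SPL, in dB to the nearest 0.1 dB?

-8.9 dB

Sound pressure is an amplitude quantity: ΔL = 20·log₁₀(p₂/p₁).
20·log₁₀(0.36) = -8.9 dB.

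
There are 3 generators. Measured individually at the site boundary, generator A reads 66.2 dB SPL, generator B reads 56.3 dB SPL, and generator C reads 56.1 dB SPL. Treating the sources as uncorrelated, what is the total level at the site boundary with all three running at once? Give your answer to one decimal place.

Incoherent sources sum as intensities:
L_total = 10·log₁₀(10^(66.2/10) + 10^(56.3/10) + 10^(56.1/10)) = 10·log₁₀(5003000) = 67.0 dB SPL.

67.0 dB SPL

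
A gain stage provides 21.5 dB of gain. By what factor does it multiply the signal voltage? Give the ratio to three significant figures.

11.9

Voltage ratio = 10^(dB/20).
10^(21.5/20) = 10^(1.075) = 11.9.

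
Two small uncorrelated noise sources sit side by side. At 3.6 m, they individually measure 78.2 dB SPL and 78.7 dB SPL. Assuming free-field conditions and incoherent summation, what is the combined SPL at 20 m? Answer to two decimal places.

Combined at 3.6 m: 10·log₁₀(10^(78.2/10)+10^(78.7/10)) = 81.467 dB SPL.
Then apply −20·log₁₀(20/3.6) = -14.895 dB → 66.57 dB SPL.

66.57 dB SPL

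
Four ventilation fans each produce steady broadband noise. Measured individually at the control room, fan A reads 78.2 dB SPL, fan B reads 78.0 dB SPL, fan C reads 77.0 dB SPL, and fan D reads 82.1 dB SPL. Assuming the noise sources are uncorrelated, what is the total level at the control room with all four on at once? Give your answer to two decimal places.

85.33 dB SPL

Uncorrelated sources add in intensity (power), not in dB.
L_total = 10·log₁₀(10^(78.2/10) + 10^(78.0/10) + 10^(77.0/10) + 10^(82.1/10)) = 10·log₁₀(341500000) = 85.33 dB SPL.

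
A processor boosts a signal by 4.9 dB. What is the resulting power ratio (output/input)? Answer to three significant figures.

Power ratio = 10^(dB/10).
10^(4.9/10) = 10^(0.4900) = 3.09.

3.09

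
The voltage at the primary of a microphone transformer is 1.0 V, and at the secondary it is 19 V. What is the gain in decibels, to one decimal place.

For a voltage ratio, dB = 20·log₁₀(V₂/V₁).
20·log₁₀(19/1.0) = 20·log₁₀(19.00) = 25.6 dB.

25.6 dB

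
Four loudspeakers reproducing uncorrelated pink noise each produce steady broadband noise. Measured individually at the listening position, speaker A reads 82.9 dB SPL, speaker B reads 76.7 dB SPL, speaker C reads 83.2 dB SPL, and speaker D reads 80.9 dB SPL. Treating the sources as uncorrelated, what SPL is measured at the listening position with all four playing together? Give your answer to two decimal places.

87.59 dB SPL

Uncorrelated sources add in intensity (power), not in dB.
L_total = 10·log₁₀(10^(82.9/10) + 10^(76.7/10) + 10^(83.2/10) + 10^(80.9/10)) = 10·log₁₀(573700000) = 87.59 dB SPL.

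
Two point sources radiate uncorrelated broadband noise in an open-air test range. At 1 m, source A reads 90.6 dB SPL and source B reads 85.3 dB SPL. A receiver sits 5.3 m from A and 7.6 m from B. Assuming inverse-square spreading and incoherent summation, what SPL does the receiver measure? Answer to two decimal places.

At the listener: L_A = 90.6 − 20·log₁₀(5.3) = 76.114 dB; L_B = 85.3 − 20·log₁₀(7.6) = 67.684 dB.
Combined: 10·log₁₀(10^(76.114/10)+10^(67.684/10)) = 76.70 dB SPL.

76.70 dB SPL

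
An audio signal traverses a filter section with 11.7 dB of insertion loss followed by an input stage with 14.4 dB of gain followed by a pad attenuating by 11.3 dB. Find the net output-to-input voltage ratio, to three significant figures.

0.372

Net gain = (−11.7) + 14.4 + (−11.3) = -8.6 dB.
Voltage ratio = 10^(-8.6/20) = 0.372.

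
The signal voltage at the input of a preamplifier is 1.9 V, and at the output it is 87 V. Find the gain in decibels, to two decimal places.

33.22 dB

Voltage is an amplitude quantity, so gain = 20·log₁₀(V_out/V_in).
20·log₁₀(87/1.9) = 20·log₁₀(45.79) = 33.22 dB.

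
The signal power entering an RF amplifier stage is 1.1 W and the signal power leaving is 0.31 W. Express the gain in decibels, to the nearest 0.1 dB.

Power ratio → dB uses the 10·log₁₀ form:
10·log₁₀(0.31/1.1) = 10·log₁₀(0.2818) = -5.5 dB.

-5.5 dB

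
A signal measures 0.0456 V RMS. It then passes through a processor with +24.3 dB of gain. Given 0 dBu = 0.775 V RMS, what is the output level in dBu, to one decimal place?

Input level: 20·log₁₀(0.0456/0.775) = -24.61 dBu.
Output: -24.61 + 24.3 = -0.3 dBu.

-0.3 dBu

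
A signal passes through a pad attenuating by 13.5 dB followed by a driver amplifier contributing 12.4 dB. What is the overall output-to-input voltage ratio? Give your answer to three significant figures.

0.881

Net gain = (−13.5) + 12.4 = -1.1 dB.
Voltage ratio = 10^(-1.1/20) = 0.881.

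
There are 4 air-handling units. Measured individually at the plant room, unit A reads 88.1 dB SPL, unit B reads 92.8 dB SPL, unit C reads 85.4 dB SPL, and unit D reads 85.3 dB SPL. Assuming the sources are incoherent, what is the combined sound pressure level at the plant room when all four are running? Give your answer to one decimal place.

Add the sources as powers (linear), then convert back to dB:
L_total = 10·log₁₀(10^(88.1/10) + 10^(92.8/10) + 10^(85.4/10) + 10^(85.3/10)) = 10·log₁₀(3237000000) = 95.1 dB SPL.

95.1 dB SPL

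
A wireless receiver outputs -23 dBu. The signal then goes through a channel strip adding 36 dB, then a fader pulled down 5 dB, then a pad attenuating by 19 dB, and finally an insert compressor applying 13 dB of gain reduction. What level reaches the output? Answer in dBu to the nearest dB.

Cascaded gains and losses add directly in dB.
-23 + 36 − 5 − 19 − 13 = -24 dBu.

-24 dBu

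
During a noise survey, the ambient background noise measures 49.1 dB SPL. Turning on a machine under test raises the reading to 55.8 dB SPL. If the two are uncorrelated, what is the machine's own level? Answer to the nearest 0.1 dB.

Subtract intensities: L_src = 10·log₁₀(10^(L_total/10) − 10^(L_bg/10)).
L_src = 10·log₁₀(10^(55.8/10) − 10^(49.1/10)) = 10·log₁₀(298900) = 54.8 dB SPL.

54.8 dB SPL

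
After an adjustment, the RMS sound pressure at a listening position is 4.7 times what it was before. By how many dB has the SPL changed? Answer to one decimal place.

SPL change from a pressure ratio uses the 20·log₁₀ form:
20·log₁₀(4.7) = 13.4 dB.

13.4 dB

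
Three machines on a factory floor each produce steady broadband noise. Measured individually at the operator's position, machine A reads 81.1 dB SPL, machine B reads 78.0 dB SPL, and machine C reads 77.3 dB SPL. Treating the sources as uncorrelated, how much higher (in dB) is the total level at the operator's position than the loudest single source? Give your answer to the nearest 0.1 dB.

Uncorrelated sources add in intensity (power), not in dB.
L_total = 10·log₁₀(10^(81.1/10) + 10^(78.0/10) + 10^(77.3/10)) = 83.90 dB SPL.
Excess over the loudest (81.1 dB): 83.90 − 81.1 = 2.8 dB.

2.8 dB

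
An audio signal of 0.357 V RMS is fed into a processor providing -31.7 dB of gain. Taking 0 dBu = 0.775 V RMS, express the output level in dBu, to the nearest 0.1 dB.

Input level: 20·log₁₀(0.357/0.775) = -6.73 dBu.
Output: -6.73 − 31.7 = -38.4 dBu.

-38.4 dBu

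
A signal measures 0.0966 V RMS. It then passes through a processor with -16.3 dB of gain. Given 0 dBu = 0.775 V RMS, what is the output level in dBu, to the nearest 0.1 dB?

-34.4 dBu

Input level: 20·log₁₀(0.0966/0.775) = -18.09 dBu.
Output: -18.09 − 16.3 = -34.4 dBu.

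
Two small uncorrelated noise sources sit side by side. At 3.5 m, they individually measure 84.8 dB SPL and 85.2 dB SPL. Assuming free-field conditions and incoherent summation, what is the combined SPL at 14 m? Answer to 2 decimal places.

Combined at 3.5 m: 10·log₁₀(10^(84.8/10)+10^(85.2/10)) = 88.015 dB SPL.
Then apply −20·log₁₀(14/3.5) = -12.041 dB → 75.97 dB SPL.

75.97 dB SPL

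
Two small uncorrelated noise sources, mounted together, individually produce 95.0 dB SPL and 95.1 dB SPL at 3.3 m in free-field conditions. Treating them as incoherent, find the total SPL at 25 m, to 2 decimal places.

Combined at 3.3 m: 10·log₁₀(10^(95.0/10)+10^(95.1/10)) = 98.061 dB SPL.
Then apply −20·log₁₀(25/3.3) = -17.589 dB → 80.47 dB SPL.

80.47 dB SPL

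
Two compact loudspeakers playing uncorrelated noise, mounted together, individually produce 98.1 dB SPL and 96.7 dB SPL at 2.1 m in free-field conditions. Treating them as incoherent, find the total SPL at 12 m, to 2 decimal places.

85.33 dB SPL

Combined at 2.1 m: 10·log₁₀(10^(98.1/10)+10^(96.7/10)) = 100.466 dB SPL.
Then apply −20·log₁₀(12/2.1) = -15.139 dB → 85.33 dB SPL.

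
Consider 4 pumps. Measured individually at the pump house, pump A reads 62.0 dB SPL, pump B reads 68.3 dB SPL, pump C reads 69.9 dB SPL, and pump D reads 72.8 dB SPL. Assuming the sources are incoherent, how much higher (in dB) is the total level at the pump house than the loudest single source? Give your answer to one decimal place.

Add the sources as powers (linear), then convert back to dB:
L_total = 10·log₁₀(10^(62.0/10) + 10^(68.3/10) + 10^(69.9/10) + 10^(72.8/10)) = 75.70 dB SPL.
Excess over the loudest (72.8 dB): 75.70 − 72.8 = 2.9 dB.

2.9 dB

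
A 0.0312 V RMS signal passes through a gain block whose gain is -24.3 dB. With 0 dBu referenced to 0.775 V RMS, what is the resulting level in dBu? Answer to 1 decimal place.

-52.2 dBu

Input level: 20·log₁₀(0.0312/0.775) = -27.90 dBu.
Output: -27.90 − 24.3 = -52.2 dBu.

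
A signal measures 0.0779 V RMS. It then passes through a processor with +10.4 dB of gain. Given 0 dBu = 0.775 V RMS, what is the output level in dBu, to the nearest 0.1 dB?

-9.6 dBu

Input level: 20·log₁₀(0.0779/0.775) = -19.96 dBu.
Output: -19.96 + 10.4 = -9.6 dBu.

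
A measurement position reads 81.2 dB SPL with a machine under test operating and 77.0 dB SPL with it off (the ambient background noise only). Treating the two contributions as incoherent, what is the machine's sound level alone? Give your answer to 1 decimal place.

79.1 dB SPL

Remove the background by subtracting linear intensities:
L_src = 10·log₁₀(10^(81.2/10) − 10^(77.0/10)) = 10·log₁₀(81710000) = 79.1 dB SPL.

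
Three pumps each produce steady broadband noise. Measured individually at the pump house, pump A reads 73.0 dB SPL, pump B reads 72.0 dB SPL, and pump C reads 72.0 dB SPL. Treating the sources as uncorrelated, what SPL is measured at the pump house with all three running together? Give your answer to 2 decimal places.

Uncorrelated sources add in intensity (power), not in dB.
L_total = 10·log₁₀(10^(73.0/10) + 10^(72.0/10) + 10^(72.0/10)) = 10·log₁₀(51650000) = 77.13 dB SPL.

77.13 dB SPL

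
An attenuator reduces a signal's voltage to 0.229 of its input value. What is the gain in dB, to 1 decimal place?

Voltage ratio → dB uses the 20·log₁₀ form:
20·log₁₀(0.229) = -12.8 dB.

-12.8 dB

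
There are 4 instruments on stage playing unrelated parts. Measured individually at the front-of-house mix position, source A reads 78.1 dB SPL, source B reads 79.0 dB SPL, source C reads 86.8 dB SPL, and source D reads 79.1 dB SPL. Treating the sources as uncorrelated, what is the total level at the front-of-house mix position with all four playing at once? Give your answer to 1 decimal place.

88.5 dB SPL

Incoherent sources sum as intensities:
L_total = 10·log₁₀(10^(78.1/10) + 10^(79.0/10) + 10^(86.8/10) + 10^(79.1/10)) = 10·log₁₀(703900000) = 88.5 dB SPL.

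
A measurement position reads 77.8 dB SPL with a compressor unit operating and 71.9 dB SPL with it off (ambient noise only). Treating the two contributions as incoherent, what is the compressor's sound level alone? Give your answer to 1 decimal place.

Subtract intensities: L_src = 10·log₁₀(10^(L_total/10) − 10^(L_bg/10)).
L_src = 10·log₁₀(10^(77.8/10) − 10^(71.9/10)) = 10·log₁₀(44770000) = 76.5 dB SPL.

76.5 dB SPL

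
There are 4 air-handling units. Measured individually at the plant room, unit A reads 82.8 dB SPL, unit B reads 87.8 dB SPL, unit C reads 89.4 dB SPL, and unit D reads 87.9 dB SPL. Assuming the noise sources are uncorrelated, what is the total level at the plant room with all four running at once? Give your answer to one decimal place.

93.6 dB SPL

Uncorrelated sources add in intensity (power), not in dB.
L_total = 10·log₁₀(10^(82.8/10) + 10^(87.8/10) + 10^(89.4/10) + 10^(87.9/10)) = 10·log₁₀(2281000000) = 93.6 dB SPL.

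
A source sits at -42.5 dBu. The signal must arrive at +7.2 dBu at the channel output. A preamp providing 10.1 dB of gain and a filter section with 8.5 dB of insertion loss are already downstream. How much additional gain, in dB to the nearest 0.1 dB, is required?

The required make-up gain is the shortfall in the dB sum.
G = +7.2 − (-42.5) − 10.1 + 8.5 = 48.1 dB.

48.1 dB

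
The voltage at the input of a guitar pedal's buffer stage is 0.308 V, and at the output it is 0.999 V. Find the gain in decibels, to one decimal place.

Voltage is an amplitude quantity, so gain = 20·log₁₀(V_out/V_in).
20·log₁₀(0.999/0.308) = 20·log₁₀(3.244) = 10.2 dB.

10.2 dB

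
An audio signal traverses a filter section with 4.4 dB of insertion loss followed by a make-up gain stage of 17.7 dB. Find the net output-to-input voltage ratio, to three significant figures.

4.62

Net gain = (−4.4) + 17.7 = 13.3 dB.
Voltage ratio = 10^(13.3/20) = 4.62.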